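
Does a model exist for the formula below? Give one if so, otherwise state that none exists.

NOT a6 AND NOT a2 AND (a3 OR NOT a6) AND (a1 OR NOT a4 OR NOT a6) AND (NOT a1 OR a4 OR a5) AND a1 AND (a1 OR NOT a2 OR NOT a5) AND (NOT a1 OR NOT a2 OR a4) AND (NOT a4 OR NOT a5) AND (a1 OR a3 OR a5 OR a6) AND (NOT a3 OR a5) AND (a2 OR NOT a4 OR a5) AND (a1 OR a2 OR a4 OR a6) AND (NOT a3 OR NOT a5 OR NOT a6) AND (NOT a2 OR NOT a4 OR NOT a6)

a1 = True, a2 = False, a3 = True, a4 = False, a5 = True, a6 = False

Unit clause (NOT a6) forces a6 = False.
Unit clause (NOT a2) forces a2 = False.
Unit clause (a1) forces a1 = True.
Set a3 = True.
  then (NOT a3 OR a5) forces a5 = True.
  then (NOT a4 OR NOT a5) forces a4 = False.
All clauses satisfied.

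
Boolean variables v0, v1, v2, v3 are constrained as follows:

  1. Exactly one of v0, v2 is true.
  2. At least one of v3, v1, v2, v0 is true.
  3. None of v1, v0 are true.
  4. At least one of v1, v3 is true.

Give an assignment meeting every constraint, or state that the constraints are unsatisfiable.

v0: False, v1: False, v2: True, v3: True

  (1) {v0, v2}: 1 true — exactly one ✓
  (2) {v3, v1, v2, v0}: 2 true — at least one ✓
  (3) {v1, v0}: 0 true — none ✓
  (4) {v1, v3}: 1 true — at least one ✓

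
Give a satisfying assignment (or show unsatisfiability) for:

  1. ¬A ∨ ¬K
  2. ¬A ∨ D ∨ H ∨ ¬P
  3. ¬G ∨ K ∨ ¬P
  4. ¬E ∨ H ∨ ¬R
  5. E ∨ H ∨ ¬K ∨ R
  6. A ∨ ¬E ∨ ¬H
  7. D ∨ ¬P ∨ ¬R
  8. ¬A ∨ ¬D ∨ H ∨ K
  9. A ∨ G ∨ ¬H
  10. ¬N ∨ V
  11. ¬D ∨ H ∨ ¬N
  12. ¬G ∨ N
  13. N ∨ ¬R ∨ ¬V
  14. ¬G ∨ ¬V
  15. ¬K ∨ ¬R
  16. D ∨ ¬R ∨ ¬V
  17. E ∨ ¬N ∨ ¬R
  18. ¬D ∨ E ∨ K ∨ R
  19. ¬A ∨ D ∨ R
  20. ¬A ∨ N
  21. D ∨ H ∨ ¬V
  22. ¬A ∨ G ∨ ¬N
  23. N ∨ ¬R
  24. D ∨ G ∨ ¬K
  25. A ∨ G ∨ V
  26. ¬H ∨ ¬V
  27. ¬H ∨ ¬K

R: False, E: True, N: False, H: False, A: False, P: True, D: True, V: True, G: False, K: True

Set R = False.
Set E = True.
Set N = False.
  then (¬G ∨ N) forces G = False.
  then (¬A ∨ N) forces A = False.
  then (A ∨ G ∨ V) forces V = True.
  then (¬H ∨ ¬V) forces H = False.
  then (D ∨ H ∨ ¬V) forces D = True.
Set P = True.
Set K = True.
All clauses satisfied.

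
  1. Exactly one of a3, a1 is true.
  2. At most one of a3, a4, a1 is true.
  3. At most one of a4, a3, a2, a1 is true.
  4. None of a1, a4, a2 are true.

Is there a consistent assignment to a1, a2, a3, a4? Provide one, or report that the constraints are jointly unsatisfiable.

a1: False; a2: False; a3: True; a4: False

  (1) {a3, a1}: 1 true — exactly one ✓
  (2) {a3, a4, a1}: 1 true — at most one ✓
  (3) {a4, a3, a2, a1}: 1 true — at most one ✓
  (4) {a1, a4, a2}: 0 true — none ✓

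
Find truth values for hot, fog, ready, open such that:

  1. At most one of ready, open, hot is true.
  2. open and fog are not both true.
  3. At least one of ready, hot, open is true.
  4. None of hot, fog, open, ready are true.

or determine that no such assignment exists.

The formula is unsatisfiable.

Case ready = True:
  Constraint (4) is violated (ready=T) — contradiction.
Case ready = False:
  (4) forces hot = False.
  (3) with ready=F, hot=F forces open = True.
  Constraint (4) is violated (open=T) — contradiction.
Both cases fail — unsatisfiable.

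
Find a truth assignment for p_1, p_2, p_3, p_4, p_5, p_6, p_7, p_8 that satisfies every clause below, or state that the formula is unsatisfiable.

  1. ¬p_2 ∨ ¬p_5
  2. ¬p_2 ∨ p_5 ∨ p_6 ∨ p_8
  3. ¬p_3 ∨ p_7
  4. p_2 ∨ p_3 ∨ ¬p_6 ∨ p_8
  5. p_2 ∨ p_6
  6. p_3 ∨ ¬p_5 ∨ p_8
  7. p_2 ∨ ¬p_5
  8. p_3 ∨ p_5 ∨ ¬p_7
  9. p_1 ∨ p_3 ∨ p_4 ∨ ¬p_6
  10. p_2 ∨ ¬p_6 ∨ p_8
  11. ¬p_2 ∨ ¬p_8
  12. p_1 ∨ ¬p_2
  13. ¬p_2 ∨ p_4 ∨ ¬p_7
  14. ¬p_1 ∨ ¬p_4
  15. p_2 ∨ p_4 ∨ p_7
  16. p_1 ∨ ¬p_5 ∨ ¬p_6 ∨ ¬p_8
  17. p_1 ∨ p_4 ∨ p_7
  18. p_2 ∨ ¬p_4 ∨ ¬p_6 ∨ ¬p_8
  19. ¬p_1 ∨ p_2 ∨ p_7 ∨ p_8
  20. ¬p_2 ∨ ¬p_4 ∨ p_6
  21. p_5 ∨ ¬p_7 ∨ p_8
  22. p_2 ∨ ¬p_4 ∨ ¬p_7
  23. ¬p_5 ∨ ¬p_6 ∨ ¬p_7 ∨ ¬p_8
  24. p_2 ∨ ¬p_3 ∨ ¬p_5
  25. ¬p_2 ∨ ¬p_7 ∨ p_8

p_1 = True; p_2 = False; p_3 = True; p_4 = False; p_5 = False; p_6 = True; p_7 = True; p_8 = True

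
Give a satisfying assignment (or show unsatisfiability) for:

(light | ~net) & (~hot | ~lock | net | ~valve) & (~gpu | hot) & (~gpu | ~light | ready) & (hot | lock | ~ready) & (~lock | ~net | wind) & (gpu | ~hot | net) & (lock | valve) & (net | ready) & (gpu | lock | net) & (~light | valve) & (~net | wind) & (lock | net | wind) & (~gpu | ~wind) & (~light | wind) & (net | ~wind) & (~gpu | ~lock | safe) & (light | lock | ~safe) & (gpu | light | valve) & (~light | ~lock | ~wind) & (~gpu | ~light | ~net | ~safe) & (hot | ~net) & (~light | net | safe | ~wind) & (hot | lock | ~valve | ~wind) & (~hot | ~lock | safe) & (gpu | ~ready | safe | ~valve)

net = True, ready = False, gpu = False, lock = False, light = True, hot = True, safe = True, wind = True, valve = True

Set net = True.
  then (light | ~net) forces light = True.
  then (~light | valve) forces valve = True.
  then (~net | wind) forces wind = True.
  then (~gpu | ~wind) forces gpu = False.
  then (~light | ~lock | ~wind) forces lock = False.
  then (hot | ~net) forces hot = True.
Set ready = False.
Set safe = True.
All clauses satisfied.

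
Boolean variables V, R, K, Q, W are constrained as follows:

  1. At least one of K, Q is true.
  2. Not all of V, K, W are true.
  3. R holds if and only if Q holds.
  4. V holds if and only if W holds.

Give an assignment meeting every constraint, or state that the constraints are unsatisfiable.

V = True, R = True, K = False, Q = True, W = True

  (1) {K, Q}: 1 true — at least one ✓
  (2) {V, K, W}: 2/3 true — not all ✓
  (3) R=T, Q=T — same ✓
  (4) V=T, W=T — same ✓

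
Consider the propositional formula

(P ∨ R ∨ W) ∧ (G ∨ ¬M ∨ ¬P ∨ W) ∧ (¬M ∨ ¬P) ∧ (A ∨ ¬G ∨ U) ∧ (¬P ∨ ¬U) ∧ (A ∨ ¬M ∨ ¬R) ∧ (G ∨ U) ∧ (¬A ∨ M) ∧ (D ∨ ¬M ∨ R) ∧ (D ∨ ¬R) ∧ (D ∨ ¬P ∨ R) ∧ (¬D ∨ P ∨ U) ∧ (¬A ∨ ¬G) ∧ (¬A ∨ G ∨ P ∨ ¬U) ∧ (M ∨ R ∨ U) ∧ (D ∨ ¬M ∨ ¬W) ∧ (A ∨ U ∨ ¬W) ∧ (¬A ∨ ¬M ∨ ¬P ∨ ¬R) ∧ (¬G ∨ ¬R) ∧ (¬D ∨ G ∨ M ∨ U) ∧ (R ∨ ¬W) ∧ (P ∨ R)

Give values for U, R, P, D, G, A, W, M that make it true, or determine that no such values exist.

U=T, R=T, P=F, D=T, G=F, A=F, W=F, M=F

Try U = False:
  (G ∨ U) forces G = True.
  (A ∨ ¬G ∨ U) forces A = True.
  clause (¬A ∨ ¬G) is falsified — backtrack.
So U = True.
  then (¬P ∨ ¬U) forces P = False.
  then (P ∨ R) forces R = True.
  then (D ∨ ¬R) forces D = True.
  then (¬G ∨ ¬R) forces G = False.
  then (¬A ∨ G ∨ P ∨ ¬U) forces A = False.
  then (A ∨ ¬M ∨ ¬R) forces M = False.
Set W = False.
All clauses satisfied.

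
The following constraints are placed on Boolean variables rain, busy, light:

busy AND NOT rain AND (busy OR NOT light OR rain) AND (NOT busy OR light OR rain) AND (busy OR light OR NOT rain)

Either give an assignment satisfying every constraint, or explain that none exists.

rain=F, busy=T, light=T

Unit clause (busy) forces busy = True.
Unit clause (NOT rain) forces rain = False.
In (NOT busy OR light OR rain) only light is left, so light = True.
Check each clause:
  (busy): busy holds.
  (NOT rain): NOT rain holds.
  (busy OR NOT light OR rain): busy holds.
  (NOT busy OR light OR rain): light holds.
  (busy OR light OR NOT rain): busy holds.
All clauses satisfied.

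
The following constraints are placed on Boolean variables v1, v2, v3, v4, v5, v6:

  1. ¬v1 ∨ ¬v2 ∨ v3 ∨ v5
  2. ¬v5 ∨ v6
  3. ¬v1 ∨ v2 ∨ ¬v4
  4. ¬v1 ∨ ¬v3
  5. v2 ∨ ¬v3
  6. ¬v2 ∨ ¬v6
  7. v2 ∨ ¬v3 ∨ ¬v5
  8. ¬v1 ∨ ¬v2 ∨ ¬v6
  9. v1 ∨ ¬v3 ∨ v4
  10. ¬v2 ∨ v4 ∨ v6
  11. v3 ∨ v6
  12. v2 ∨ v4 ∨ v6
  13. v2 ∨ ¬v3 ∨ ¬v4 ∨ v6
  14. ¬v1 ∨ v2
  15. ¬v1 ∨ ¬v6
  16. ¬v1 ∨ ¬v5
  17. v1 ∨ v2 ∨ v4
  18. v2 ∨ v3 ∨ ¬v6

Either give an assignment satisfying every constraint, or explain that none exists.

v1=F, v2=T, v3=T, v4=T, v5=F, v6=F

Set v1 = False.
Try v2 = False:
  (v2 ∨ ¬v3) forces v3 = False.
  (v3 ∨ v6) forces v6 = True.
  clause (v2 ∨ v3 ∨ ¬v6) is falsified — backtrack.
So v2 = True.
  then (¬v2 ∨ ¬v6) forces v6 = False.
  then (¬v2 ∨ v4 ∨ v6) forces v4 = True.
  then (v3 ∨ v6) forces v3 = True.
  then (¬v5 ∨ v6) forces v5 = False.
All clauses satisfied.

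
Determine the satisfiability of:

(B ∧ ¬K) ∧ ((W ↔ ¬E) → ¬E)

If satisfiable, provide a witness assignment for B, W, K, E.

B: True, W: True, K: False, E: True

  B ∧ ¬K = True
    ¬K = True
  (W ↔ ¬E) → ¬E = True
    W ↔ ¬E = False
      ¬E = False
    ¬E = False
Both conjuncts True, so the formula holds.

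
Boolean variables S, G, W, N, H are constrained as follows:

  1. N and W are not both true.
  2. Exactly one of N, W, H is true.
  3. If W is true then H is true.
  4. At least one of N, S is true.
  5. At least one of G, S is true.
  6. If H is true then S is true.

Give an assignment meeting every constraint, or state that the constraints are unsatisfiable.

S: True, G: True, W: False, N: False, H: True

  (1) N=F, W=F — not both ✓
  (2) {N, W, H}: 1 true — exactly one ✓
  (3) W=F ⇒ H: vacuous ✓
  (4) {N, S}: 1 true — at least one ✓
  (5) {G, S}: 2 true — at least one ✓
  (6) H=T ⇒ S: T ✓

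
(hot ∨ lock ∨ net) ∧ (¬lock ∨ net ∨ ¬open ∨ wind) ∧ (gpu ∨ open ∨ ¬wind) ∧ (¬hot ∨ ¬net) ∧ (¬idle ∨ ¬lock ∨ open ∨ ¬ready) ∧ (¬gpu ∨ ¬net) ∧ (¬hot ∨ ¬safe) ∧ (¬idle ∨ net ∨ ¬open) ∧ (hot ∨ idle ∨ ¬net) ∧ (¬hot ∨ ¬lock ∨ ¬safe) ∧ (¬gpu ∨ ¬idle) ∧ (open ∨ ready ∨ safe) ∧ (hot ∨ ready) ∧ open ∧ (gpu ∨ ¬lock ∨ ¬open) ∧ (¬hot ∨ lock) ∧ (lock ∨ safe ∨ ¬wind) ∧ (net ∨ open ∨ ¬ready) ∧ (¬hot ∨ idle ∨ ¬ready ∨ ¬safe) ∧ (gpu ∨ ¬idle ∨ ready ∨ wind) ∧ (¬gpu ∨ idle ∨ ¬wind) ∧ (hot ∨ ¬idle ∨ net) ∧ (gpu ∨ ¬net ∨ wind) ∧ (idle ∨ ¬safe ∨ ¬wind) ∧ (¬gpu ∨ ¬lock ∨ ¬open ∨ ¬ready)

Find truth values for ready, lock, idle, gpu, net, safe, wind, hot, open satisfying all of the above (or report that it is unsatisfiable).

Unit clause (open) forces open = True.
Set ready = True.
Set lock = False.
  then (¬hot ∨ lock) forces hot = False.
  then (hot ∨ lock ∨ net) forces net = True.
  then (¬gpu ∨ ¬net) forces gpu = False.
  then (hot ∨ idle ∨ ¬net) forces idle = True.
  then (gpu ∨ ¬net ∨ wind) forces wind = True.
  then (lock ∨ safe ∨ ¬wind) forces safe = True.
All clauses satisfied.

ready = True, lock = False, idle = True, gpu = False, net = True, safe = True, wind = True, hot = False, open = True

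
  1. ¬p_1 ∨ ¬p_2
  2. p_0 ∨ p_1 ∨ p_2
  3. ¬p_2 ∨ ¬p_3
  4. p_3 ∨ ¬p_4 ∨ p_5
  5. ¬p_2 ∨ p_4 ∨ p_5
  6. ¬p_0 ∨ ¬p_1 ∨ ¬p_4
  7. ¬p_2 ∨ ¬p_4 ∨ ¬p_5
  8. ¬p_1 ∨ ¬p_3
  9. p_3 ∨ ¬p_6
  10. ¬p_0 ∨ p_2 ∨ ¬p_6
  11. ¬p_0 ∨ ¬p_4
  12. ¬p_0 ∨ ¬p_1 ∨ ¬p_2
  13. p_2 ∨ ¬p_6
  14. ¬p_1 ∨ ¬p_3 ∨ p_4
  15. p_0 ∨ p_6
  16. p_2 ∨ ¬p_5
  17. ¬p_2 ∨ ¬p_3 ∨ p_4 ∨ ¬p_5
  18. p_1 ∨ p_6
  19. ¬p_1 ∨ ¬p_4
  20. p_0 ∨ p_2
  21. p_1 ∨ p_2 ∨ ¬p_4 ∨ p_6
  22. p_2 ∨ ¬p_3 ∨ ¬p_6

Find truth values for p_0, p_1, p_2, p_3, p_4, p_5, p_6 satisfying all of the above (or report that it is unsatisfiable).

p_0=T; p_1=T; p_2=F; p_3=F; p_4=F; p_5=F; p_6=F

Set p_0 = True.
  then (¬p_0 ∨ ¬p_4) forces p_4 = False.
Try p_1 = False:
  (p_1 ∨ p_6) forces p_6 = True.
  (p_3 ∨ ¬p_6) forces p_3 = True.
  (¬p_2 ∨ ¬p_3) forces p_2 = False.
  clause (¬p_0 ∨ p_2 ∨ ¬p_6) is falsified — backtrack.
So p_1 = True.
  then (¬p_1 ∨ ¬p_2) forces p_2 = False.
  then (¬p_1 ∨ ¬p_3) forces p_3 = False.
  then (p_3 ∨ ¬p_6) forces p_6 = False.
  then (p_2 ∨ ¬p_5) forces p_5 = False.
All clauses satisfied.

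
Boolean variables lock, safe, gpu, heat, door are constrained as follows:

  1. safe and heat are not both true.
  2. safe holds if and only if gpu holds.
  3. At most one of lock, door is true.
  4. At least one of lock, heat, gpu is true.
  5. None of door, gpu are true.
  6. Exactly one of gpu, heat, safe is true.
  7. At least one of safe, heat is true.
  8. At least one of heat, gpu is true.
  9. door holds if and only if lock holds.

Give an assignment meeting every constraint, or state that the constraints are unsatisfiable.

lock = False; safe = False; gpu = False; heat = True; door = False

  (1) safe=F, heat=T — not both ✓
  (2) safe=F, gpu=F — same ✓
  (3) {lock, door}: 0 true — at most one ✓
  (4) {lock, heat, gpu}: 1 true — at least one ✓
  (5) {door, gpu}: 0 true — none ✓
  (6) {gpu, heat, safe}: 1 true — exactly one ✓
  (7) {safe, heat}: 1 true — at least one ✓
  (8) {heat, gpu}: 1 true — at least one ✓
  (9) door=F, lock=F — same ✓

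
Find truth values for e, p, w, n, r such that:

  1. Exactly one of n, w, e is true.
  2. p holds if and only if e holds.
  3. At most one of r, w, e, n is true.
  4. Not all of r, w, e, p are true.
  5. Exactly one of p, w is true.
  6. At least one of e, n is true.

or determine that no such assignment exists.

e=T; p=T; w=F; n=F; r=F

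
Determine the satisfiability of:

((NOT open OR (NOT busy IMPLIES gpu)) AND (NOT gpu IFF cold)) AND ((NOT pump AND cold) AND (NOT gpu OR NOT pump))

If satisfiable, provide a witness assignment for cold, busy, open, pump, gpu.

cold = True, busy = True, open = True, pump = False, gpu = False

  (NOT open OR (NOT busy IMPLIES gpu)) AND (NOT gpu IFF cold) = True
    NOT open OR (NOT busy IMPLIES gpu) = True
      NOT open = False
      NOT busy IMPLIES gpu = True
        NOT busy = False
    NOT gpu IFF cold = True
      NOT gpu = True
  (NOT pump AND cold) AND (NOT gpu OR NOT pump) = True
    NOT pump AND cold = True
      NOT pump = True
    NOT gpu OR NOT pump = True
      NOT gpu = True
      NOT pump = True
Both conjuncts True, so the formula holds.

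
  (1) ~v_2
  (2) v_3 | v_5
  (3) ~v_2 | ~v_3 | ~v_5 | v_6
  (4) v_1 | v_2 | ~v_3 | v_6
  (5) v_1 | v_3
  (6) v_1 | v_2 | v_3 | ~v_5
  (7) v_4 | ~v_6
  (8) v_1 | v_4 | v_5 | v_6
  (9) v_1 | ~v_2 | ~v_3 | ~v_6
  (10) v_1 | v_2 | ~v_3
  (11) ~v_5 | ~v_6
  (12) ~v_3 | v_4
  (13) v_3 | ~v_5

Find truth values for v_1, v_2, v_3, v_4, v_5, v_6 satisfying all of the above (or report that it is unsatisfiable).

Unit clause (~v_2) forces v_2 = False.
Try v_1 = False:
  (v_1 | v_3) forces v_3 = True.
  clause (v_1 | v_2 | ~v_3) is falsified — backtrack.
So v_1 = True.
Try v_3 = False:
  (v_3 | v_5) forces v_5 = True.
  clause (v_3 | ~v_5) is falsified — backtrack.
So v_3 = True.
  then (~v_3 | v_4) forces v_4 = True.
Set v_5 = True.
  then (~v_5 | ~v_6) forces v_6 = False.
All clauses satisfied.

v_1 = True, v_2 = False, v_3 = True, v_4 = True, v_5 = True, v_6 = False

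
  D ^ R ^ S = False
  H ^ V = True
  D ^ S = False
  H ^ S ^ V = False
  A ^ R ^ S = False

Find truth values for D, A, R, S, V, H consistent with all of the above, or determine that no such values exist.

D = True; A = True; R = False; S = True; V = True; H = False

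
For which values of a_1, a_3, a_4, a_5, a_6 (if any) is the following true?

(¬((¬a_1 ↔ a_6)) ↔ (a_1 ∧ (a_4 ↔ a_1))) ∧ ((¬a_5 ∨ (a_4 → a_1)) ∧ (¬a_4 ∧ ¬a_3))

a_1=T; a_3=F; a_4=F; a_5=T; a_6=F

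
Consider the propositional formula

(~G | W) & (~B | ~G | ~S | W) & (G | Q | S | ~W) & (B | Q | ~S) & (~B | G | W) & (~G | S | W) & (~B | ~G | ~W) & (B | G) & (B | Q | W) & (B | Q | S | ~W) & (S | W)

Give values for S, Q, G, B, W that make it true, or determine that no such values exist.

Set S = False.
  then (S | W) forces W = True.
Try Q = False:
  (G | Q | S | ~W) forces G = True.
  (~B | ~G | ~W) forces B = False.
  clause (B | Q | S | ~W) is falsified — backtrack.
So Q = True.
Set G = True.
  then (~B | ~G | ~W) forces B = False.
All clauses satisfied.

S: False; Q: True; G: True; B: False; W: True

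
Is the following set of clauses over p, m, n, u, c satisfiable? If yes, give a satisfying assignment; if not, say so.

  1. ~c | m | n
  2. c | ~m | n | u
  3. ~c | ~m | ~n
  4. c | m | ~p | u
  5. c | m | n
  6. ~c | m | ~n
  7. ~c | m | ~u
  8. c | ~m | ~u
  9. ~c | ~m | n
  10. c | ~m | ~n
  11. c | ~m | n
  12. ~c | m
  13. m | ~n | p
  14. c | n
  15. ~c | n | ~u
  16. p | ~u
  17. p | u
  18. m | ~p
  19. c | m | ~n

UNSATISFIABLE

Case c = True:
  (~c | m) forces m = True.
  (~c | ~m | ~n) forces n = False.
  Clause (~c | ~m | n) is falsified — contradiction.
Case c = False:
  (c | n) forces n = True.
  (c | ~m | ~n) forces m = False.
  Clause (c | m | ~n) is falsified — contradiction.
Both cases fail, so the formula is unsatisfiable.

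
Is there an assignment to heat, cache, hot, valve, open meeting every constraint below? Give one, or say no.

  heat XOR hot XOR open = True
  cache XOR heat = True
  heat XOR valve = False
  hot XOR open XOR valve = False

Unsatisfiable

Adding constraints 1, 3, 4 mod 2: every variable appears an even number of times on the left, so the left side is 0.
But the right sides sum to 1 (mod 2). 0 ≠ 1 — the system is inconsistent.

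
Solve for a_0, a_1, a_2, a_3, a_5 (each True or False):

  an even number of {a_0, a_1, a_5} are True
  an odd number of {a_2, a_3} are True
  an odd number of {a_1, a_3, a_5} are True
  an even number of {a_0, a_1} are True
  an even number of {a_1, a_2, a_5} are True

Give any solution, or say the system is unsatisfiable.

a_0 = True; a_1 = True; a_2 = True; a_3 = False; a_5 = False

{a_0, a_1, a_5}: 2 true → even ✓
{a_2, a_3}: 1 true → odd ✓
{a_1, a_3, a_5}: 1 true → odd ✓
{a_0, a_1}: 2 true → even ✓
{a_1, a_2, a_5}: 2 true → even ✓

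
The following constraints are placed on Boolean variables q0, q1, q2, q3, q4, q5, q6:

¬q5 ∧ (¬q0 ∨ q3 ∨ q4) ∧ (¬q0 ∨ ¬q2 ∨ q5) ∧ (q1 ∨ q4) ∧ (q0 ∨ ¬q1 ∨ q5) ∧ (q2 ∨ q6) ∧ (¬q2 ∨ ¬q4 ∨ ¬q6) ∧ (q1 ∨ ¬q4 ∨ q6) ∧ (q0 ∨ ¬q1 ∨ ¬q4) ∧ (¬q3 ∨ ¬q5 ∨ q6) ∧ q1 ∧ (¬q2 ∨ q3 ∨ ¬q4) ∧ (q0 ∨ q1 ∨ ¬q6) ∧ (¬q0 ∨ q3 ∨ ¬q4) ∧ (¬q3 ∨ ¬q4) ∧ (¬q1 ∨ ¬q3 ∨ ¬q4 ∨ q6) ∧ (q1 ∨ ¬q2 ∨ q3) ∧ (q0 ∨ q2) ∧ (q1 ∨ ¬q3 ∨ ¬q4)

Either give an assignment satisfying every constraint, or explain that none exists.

q0: True, q1: True, q2: False, q3: True, q4: False, q5: False, q6: True

Unit clause (¬q5) forces q5 = False.
Unit clause (q1) forces q1 = True.
In (q0 ∨ ¬q1 ∨ q5) only q0 is left, so q0 = True.
In (¬q0 ∨ ¬q2 ∨ q5) only ¬q2 is left, so q2 = False.
In (q2 ∨ q6) only q6 is left, so q6 = True.
Try q3 = False:
  (¬q0 ∨ q3 ∨ q4) forces q4 = True.
  clause (¬q0 ∨ q3 ∨ ¬q4) is falsified — backtrack.
So q3 = True.
  then (¬q3 ∨ ¬q4) forces q4 = False.
All clauses satisfied.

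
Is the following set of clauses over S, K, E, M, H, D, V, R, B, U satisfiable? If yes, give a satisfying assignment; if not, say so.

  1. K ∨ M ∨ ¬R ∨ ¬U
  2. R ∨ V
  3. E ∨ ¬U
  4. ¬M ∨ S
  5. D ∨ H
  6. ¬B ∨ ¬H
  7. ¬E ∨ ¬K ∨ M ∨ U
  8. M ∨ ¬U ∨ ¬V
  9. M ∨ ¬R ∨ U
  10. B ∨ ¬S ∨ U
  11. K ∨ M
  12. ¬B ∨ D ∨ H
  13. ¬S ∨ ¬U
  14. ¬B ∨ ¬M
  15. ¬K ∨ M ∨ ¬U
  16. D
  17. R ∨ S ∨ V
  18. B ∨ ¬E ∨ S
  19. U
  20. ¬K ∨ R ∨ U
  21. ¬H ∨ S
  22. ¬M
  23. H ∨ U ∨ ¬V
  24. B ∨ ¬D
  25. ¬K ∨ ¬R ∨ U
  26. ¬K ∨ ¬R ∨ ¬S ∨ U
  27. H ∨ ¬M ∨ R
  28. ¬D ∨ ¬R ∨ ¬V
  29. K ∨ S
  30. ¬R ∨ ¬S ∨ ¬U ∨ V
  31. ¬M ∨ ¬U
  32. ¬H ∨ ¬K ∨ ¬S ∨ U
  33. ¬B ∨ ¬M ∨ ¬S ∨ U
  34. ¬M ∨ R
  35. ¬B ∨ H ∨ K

UNSATISFIABLE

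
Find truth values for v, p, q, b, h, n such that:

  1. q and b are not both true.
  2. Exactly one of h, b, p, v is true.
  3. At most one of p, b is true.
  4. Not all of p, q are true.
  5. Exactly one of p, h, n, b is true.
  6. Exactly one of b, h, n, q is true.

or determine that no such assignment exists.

v=F, p=F, q=F, b=T, h=F, n=F

  (1) q=F, b=T — not both ✓
  (2) {h, b, p, v}: 1 true — exactly one ✓
  (3) {p, b}: 1 true — at most one ✓
  (4) {p, q}: 0/2 true — not all ✓
  (5) {p, h, n, b}: 1 true — exactly one ✓
  (6) {b, h, n, q}: 1 true — exactly one ✓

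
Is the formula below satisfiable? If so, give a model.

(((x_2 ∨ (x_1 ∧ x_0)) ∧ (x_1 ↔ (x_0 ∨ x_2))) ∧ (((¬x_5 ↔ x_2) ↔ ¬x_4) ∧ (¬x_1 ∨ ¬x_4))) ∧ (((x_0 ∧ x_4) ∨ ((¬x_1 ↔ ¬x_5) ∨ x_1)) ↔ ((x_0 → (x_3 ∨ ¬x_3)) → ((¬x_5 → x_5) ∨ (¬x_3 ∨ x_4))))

x_0 = True, x_1 = True, x_2 = False, x_3 = False, x_4 = False, x_5 = True

  ((x_2 ∨ (x_1 ∧ x_0)) ∧ (x_1 ↔ (x_0 ∨ x_2))) ∧ (((¬x_5 ↔ x_2) ↔ ¬x_4) ∧ (¬x_1 ∨ ¬x_4)) = True
    (x_2 ∨ (x_1 ∧ x_0)) ∧ (x_1 ↔ (x_0 ∨ x_2)) = True
      x_2 ∨ (x_1 ∧ x_0) = True
        x_1 ∧ x_0 = True
      x_1 ↔ (x_0 ∨ x_2) = True
        x_0 ∨ x_2 = True
    ((¬x_5 ↔ x_2) ↔ ¬x_4) ∧ (¬x_1 ∨ ¬x_4) = True
      (¬x_5 ↔ x_2) ↔ ¬x_4 = True
        ¬x_5 ↔ x_2 = True
          ¬x_5 = False
        ¬x_4 = True
      ¬x_1 ∨ ¬x_4 = True
        ¬x_1 = False
        ¬x_4 = True
  ((x_0 ∧ x_4) ∨ ((¬x_1 ↔ ¬x_5) ∨ x_1)) ↔ ((x_0 → (x_3 ∨ ¬x_3)) → ((¬x_5 → x_5) ∨ (¬x_3 ∨ x_4))) = True
    (x_0 ∧ x_4) ∨ ((¬x_1 ↔ ¬x_5) ∨ x_1) = True
      x_0 ∧ x_4 = False
      (¬x_1 ↔ ¬x_5) ∨ x_1 = True
        ¬x_1 ↔ ¬x_5 = True
          ¬x_1 = False
          ¬x_5 = False
    (x_0 → (x_3 ∨ ¬x_3)) → ((¬x_5 → x_5) ∨ (¬x_3 ∨ x_4)) = True
      x_0 → (x_3 ∨ ¬x_3) = True
        x_3 ∨ ¬x_3 = True
          ¬x_3 = True
      (¬x_5 → x_5) ∨ (¬x_3 ∨ x_4) = True
        ¬x_5 → x_5 = True
          ¬x_5 = False
        ¬x_3 ∨ x_4 = True
          ¬x_3 = True
Both conjuncts True, so the formula holds.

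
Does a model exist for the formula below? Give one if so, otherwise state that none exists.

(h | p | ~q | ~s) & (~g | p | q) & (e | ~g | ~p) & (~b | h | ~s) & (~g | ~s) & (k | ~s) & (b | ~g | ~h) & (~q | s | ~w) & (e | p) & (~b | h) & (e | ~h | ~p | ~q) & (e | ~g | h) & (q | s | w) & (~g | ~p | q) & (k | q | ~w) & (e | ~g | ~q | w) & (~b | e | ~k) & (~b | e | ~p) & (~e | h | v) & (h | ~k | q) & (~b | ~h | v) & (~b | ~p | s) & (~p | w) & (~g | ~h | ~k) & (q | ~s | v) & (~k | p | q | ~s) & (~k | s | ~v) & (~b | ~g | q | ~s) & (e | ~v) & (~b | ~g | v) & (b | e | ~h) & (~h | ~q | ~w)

Set v = False.
Set q = True.
Set p = False.
  then (e | p) forces e = True.
  then (~e | h | v) forces h = True.
  then (~b | ~h | v) forces b = False.
  then (~h | ~q | ~w) forces w = False.
  then (b | ~g | ~h) forces g = False.
Set s = True.
  then (k | ~s) forces k = True.
All clauses satisfied.

v = False, q = True, p = False, w = False, h = True, g = False, s = True, b = False, e = True, k = True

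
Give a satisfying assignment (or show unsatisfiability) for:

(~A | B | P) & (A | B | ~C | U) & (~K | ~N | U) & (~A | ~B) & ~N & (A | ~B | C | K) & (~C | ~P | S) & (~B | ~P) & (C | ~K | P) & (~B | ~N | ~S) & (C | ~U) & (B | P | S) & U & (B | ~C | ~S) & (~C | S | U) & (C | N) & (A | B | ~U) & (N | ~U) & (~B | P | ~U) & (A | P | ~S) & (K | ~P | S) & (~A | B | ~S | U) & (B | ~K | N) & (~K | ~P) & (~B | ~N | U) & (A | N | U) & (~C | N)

Unsatisfiable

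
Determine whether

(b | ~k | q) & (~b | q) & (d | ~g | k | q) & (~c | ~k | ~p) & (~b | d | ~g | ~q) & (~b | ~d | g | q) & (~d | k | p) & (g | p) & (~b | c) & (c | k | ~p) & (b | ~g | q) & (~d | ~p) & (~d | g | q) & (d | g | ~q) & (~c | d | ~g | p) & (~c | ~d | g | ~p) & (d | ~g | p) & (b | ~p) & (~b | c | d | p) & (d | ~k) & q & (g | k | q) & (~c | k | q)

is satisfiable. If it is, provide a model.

Unit clause (q) forces q = True.
Try p = True:
  (~d | ~p) forces d = False.
  (d | g | ~q) forces g = True.
  (~b | d | ~g | ~q) forces b = False.
  clause (b | ~p) is falsified — backtrack.
So p = False.
  then (g | p) forces g = True.
  then (d | ~g | p) forces d = True.
  then (~d | k | p) forces k = True.
Set c = True.
Set b = False.
All clauses satisfied.

p=F; c=T; d=T; g=T; k=T; q=T; b=F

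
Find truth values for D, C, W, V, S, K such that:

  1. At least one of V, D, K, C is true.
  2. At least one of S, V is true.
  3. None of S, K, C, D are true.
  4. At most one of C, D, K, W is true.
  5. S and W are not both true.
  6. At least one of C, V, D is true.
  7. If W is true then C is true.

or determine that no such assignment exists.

D = False, C = False, W = False, V = True, S = False, K = False

  (1) {V, D, K, C}: 1 true — at least one ✓
  (2) {S, V}: 1 true — at least one ✓
  (3) {S, K, C, D}: 0 true — none ✓
  (4) {C, D, K, W}: 0 true — at most one ✓
  (5) S=F, W=F — not both ✓
  (6) {C, V, D}: 1 true — at least one ✓
  (7) W=F ⇒ C: vacuous ✓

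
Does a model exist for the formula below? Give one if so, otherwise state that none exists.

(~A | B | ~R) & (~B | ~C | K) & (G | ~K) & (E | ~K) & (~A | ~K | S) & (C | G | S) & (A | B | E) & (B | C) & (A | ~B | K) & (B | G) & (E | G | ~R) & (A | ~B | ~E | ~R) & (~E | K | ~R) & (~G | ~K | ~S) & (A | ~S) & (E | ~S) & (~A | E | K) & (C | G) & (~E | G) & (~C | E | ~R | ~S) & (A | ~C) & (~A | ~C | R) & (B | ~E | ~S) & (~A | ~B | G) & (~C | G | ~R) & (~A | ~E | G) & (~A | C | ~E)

Set A = False.
  then (A | ~S) forces S = False.
  then (A | ~C) forces C = False.
  then (C | G | S) forces G = True.
  then (B | C) forces B = True.
  then (A | ~B | K) forces K = True.
  then (E | ~K) forces E = True.
  then (A | ~B | ~E | ~R) forces R = False.
All clauses satisfied.

A = False, C = False, G = True, K = True, R = False, B = True, E = True, S = False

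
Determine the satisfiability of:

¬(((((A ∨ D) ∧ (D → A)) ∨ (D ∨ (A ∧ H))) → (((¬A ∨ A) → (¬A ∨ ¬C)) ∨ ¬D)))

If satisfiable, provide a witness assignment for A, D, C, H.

A: True, D: True, C: True, H: True

  ¬(((((A ∨ D) ∧ (D → A)) ∨ (D ∨ (A ∧ H))) → (((¬A ∨ A) → (¬A ∨ ¬C)) ∨ ¬D))) = True
    (((A ∨ D) ∧ (D → A)) ∨ (D ∨ (A ∧ H))) → (((¬A ∨ A) → (¬A ∨ ¬C)) ∨ ¬D) = False
      ((A ∨ D) ∧ (D → A)) ∨ (D ∨ (A ∧ H)) = True
        (A ∨ D) ∧ (D → A) = True
          A ∨ D = True
          D → A = True
        D ∨ (A ∧ H) = True
          A ∧ H = True
      ((¬A ∨ A) → (¬A ∨ ¬C)) ∨ ¬D = False
        (¬A ∨ A) → (¬A ∨ ¬C) = False
          ¬A ∨ A = True
            ¬A = False
          ¬A ∨ ¬C = False
            ¬A = False
            ¬C = False
        ¬D = False
The formula evaluates to True.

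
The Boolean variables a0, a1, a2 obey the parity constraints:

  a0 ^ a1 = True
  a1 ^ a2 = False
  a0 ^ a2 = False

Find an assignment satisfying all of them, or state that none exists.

The formula is unsatisfiable.

Adding constraints 1, 2, 3 mod 2: every variable appears an even number of times on the left, so the left side is 0.
But the right sides sum to 1 (mod 2). 0 ≠ 1 — the system is inconsistent.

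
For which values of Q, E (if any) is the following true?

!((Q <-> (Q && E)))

Q: True, E: False

  !((Q <-> (Q && E))) = True
    Q <-> (Q && E) = False
      Q && E = False
The formula evaluates to True.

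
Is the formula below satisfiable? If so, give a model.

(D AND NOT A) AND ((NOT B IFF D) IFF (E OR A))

B=F, D=T, A=F, E=T

  D AND NOT A = True
    NOT A = True
  (NOT B IFF D) IFF (E OR A) = True
    NOT B IFF D = True
      NOT B = True
    E OR A = True
Both conjuncts True, so the formula holds.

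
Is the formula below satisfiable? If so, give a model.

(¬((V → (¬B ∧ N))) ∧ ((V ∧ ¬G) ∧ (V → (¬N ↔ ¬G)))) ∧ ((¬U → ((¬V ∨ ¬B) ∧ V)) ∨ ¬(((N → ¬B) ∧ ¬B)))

G = False; V = True; N = False; B = False; U = False

  ¬((V → (¬B ∧ N))) ∧ ((V ∧ ¬G) ∧ (V → (¬N ↔ ¬G))) = True
    ¬((V → (¬B ∧ N))) = True
      V → (¬B ∧ N) = False
        ¬B ∧ N = False
          ¬B = True
    (V ∧ ¬G) ∧ (V → (¬N ↔ ¬G)) = True
      V ∧ ¬G = True
        ¬G = True
      V → (¬N ↔ ¬G) = True
        ¬N ↔ ¬G = True
          ¬N = True
          ¬G = True
  (¬U → ((¬V ∨ ¬B) ∧ V)) ∨ ¬(((N → ¬B) ∧ ¬B)) = True
    ¬U → ((¬V ∨ ¬B) ∧ V) = True
      ¬U = True
      (¬V ∨ ¬B) ∧ V = True
        ¬V ∨ ¬B = True
          ¬V = False
          ¬B = True
    ¬(((N → ¬B) ∧ ¬B)) = False
      (N → ¬B) ∧ ¬B = True
        N → ¬B = True
          ¬B = True
        ¬B = True
Both conjuncts True, so the formula holds.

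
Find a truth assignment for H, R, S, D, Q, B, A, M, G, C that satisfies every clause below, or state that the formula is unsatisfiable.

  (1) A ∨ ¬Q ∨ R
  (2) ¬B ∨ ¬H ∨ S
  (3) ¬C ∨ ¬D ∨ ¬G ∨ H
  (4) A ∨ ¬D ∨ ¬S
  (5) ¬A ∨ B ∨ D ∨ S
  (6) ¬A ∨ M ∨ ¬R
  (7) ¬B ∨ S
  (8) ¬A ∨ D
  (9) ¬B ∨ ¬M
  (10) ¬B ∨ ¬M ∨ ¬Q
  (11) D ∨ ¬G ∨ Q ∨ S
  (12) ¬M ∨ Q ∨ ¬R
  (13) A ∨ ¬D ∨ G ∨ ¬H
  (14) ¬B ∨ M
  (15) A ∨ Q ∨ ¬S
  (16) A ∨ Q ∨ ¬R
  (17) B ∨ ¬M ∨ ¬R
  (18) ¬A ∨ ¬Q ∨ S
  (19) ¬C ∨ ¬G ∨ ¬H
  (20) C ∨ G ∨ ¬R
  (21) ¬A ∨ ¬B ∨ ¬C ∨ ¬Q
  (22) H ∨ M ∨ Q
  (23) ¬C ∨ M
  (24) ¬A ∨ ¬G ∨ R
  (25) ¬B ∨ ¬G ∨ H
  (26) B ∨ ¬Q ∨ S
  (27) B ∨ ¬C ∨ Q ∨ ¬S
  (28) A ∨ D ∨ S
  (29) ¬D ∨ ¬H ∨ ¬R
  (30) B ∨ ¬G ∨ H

Set H = False.
Set R = False.
Set S = False.
  then (¬B ∨ S) forces B = False.
  then (B ∨ ¬Q ∨ S) forces Q = False.
  then (B ∨ ¬G ∨ H) forces G = False.
  then (H ∨ M ∨ Q) forces M = True.
Try D = False:
  (¬A ∨ B ∨ D ∨ S) forces A = False.
  clause (A ∨ D ∨ S) is falsified — backtrack.
So D = True.
Set A = False.
Set C = False.
All clauses satisfied.

H: False, R: False, S: False, D: True, Q: False, B: False, A: False, M: True, G: False, C: False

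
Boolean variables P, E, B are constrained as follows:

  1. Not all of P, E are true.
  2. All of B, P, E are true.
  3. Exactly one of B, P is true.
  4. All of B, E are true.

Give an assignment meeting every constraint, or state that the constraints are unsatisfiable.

Case B = True:
  (2) forces P = True.
  Constraint (3) is violated (B=T, P=T) — contradiction.
Case B = False:
  Constraint (2) is violated (B=F) — contradiction.
Both cases fail — unsatisfiable.

Unsatisfiable — no assignment works.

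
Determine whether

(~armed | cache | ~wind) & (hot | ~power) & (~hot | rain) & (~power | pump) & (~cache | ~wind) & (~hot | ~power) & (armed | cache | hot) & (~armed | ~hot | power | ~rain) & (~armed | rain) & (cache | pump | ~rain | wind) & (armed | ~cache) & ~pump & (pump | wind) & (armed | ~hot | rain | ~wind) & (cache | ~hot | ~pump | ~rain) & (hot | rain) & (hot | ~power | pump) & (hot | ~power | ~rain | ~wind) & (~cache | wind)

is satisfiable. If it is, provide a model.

rain = True; cache = False; hot = True; wind = True; armed = False; pump = False; power = False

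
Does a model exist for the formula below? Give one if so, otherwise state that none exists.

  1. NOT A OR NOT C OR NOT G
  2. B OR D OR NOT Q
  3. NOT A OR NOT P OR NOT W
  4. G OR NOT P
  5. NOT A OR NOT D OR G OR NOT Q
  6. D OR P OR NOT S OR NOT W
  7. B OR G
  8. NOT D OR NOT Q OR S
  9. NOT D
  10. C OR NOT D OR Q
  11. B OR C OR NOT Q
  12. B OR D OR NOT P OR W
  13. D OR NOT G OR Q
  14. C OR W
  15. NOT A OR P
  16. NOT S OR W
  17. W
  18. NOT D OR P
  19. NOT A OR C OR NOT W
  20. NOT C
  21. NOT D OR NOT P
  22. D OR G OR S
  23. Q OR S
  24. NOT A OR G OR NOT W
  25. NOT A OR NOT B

D: False; A: False; G: True; B: True; W: True; Q: True; S: False; P: False; C: False

Unit clause (NOT D) forces D = False.
Unit clause (W) forces W = True.
Unit clause (NOT C) forces C = False.
In (NOT A OR C OR NOT W) only NOT A is left, so A = False.
Try G = False:
  (G OR NOT P) forces P = False.
  (D OR P OR NOT S OR NOT W) forces S = False.
  clause (D OR G OR S) is falsified — backtrack.
So G = True.
  then (D OR NOT G OR Q) forces Q = True.
  then (B OR D OR NOT Q) forces B = True.
Set S = False.
Set P = False.
All clauses satisfied.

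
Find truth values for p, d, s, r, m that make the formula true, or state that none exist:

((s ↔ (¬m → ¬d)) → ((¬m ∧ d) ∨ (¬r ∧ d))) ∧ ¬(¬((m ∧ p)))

p = True, d = False, s = False, r = True, m = True

  (s ↔ (¬m → ¬d)) → ((¬m ∧ d) ∨ (¬r ∧ d)) = True
    s ↔ (¬m → ¬d) = False
      ¬m → ¬d = True
        ¬m = False
        ¬d = True
    (¬m ∧ d) ∨ (¬r ∧ d) = False
      ¬m ∧ d = False
        ¬m = False
      ¬r ∧ d = False
        ¬r = False
  ¬(¬((m ∧ p))) = True
    ¬((m ∧ p)) = False
      m ∧ p = True
Both conjuncts True, so the formula holds.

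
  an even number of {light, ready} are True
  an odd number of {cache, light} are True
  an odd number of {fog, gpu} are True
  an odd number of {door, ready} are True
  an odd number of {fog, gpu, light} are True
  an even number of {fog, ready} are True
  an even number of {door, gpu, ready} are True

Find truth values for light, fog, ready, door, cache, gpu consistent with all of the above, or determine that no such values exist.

light = False, fog = False, ready = False, door = True, cache = True, gpu = True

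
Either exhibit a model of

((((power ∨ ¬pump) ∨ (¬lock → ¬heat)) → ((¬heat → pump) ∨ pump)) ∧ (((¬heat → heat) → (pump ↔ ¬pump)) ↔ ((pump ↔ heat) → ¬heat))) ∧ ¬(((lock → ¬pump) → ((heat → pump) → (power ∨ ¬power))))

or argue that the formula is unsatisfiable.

UNSATISFIABLE

The conjunct ¬(((lock → ¬pump) → ((heat → pump) → (power ∨ ¬power)))) is unsatisfiable on its own:
  power = True: this becomes ¬(((lock → ¬pump) → True)) = False.
  power = False: this becomes ¬(((lock → ¬pump) → True)) = False.
So the whole conjunction is unsatisfiable.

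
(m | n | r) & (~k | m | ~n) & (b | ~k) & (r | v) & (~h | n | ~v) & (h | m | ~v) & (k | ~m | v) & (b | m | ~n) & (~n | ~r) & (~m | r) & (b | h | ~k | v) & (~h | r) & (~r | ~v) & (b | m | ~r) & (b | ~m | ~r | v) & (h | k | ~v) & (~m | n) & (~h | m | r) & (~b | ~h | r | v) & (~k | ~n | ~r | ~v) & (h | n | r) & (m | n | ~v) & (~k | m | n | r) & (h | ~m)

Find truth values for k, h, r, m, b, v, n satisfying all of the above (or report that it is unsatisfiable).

k = False; h = True; r = True; m = False; b = True; v = False; n = False

Set k = False.
Set h = True.
  then (~h | r) forces r = True.
  then (~r | ~v) forces v = False.
  then (k | ~m | v) forces m = False.
  then (~n | ~r) forces n = False.
  then (b | m | ~r) forces b = True.
All clauses satisfied.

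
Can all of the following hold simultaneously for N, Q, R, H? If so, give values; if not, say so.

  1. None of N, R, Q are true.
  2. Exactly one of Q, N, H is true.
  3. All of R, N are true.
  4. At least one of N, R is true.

Unsatisfiable

Case N = True:
  Constraint (1) is violated (N=T) — contradiction.
Case N = False:
  Constraint (3) is violated (N=F) — contradiction.
Both cases fail — unsatisfiable.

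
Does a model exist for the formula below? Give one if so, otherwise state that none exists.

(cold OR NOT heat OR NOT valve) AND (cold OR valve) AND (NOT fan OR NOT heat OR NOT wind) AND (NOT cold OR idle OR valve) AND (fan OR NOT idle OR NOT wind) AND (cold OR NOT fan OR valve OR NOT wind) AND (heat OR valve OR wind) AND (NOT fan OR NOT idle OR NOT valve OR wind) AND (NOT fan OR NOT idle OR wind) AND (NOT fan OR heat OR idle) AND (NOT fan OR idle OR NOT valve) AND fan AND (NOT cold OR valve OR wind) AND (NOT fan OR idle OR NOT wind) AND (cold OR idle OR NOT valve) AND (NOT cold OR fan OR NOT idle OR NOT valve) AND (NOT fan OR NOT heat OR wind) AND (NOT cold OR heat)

Unit clause (fan) forces fan = True.
Try heat = True:
  (NOT fan OR NOT heat OR NOT wind) forces wind = False.
  clause (NOT fan OR NOT heat OR wind) is falsified — backtrack.
So heat = False.
  then (NOT fan OR heat OR idle) forces idle = True.
  then (NOT cold OR heat) forces cold = False.
  then (cold OR valve) forces valve = True.
  then (NOT fan OR NOT idle OR NOT valve OR wind) forces wind = True.
All clauses satisfied.

heat=F, idle=T, fan=T, wind=T, cold=F, valve=T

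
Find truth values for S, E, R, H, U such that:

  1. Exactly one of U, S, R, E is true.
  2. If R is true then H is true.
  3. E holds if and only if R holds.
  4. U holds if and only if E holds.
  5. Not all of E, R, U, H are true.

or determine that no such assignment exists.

S = True, E = False, R = False, H = True, U = False

  (1) {U, S, R, E}: 1 true — exactly one ✓
  (2) R=F ⇒ H: vacuous ✓
  (3) E=F, R=F — same ✓
  (4) U=F, E=F — same ✓
  (5) {E, R, U, H}: 1/4 true — not all ✓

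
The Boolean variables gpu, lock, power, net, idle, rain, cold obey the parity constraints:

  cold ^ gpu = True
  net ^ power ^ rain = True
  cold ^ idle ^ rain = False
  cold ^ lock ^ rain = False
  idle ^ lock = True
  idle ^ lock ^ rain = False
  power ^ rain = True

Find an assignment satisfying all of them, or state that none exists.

The formula is unsatisfiable.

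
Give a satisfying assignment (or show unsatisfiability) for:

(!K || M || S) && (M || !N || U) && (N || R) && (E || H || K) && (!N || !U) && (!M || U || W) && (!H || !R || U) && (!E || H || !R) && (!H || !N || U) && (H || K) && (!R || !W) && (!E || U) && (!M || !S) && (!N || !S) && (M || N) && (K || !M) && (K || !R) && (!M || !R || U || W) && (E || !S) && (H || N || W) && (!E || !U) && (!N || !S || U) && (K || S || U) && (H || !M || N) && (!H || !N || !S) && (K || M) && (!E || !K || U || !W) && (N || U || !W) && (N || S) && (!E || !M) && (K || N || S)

Set H = False.
  then (H || K) forces K = True.
Try M = False:
  (!K || M || S) forces S = True.
  (!N || !S) forces N = False.
  clause (M || N) is falsified — backtrack.
So M = True.
  then (!M || !S) forces S = False.
  then (H || !M || N) forces N = True.
  then (!E || !M) forces E = False.
  then (!N || !U) forces U = False.
  then (!M || U || W) forces W = True.
  then (!R || !W) forces R = False.
All clauses satisfied.

H=F, K=T, M=T, U=F, R=F, W=T, E=F, S=F, N=T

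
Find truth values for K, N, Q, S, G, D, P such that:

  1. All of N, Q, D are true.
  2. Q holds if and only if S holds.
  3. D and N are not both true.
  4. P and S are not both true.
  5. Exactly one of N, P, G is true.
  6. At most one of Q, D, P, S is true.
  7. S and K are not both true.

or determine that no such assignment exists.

Case D = True:
  (1) forces N = True.
  Constraint (3) is violated (D=T, N=T) — contradiction.
Case D = False:
  Constraint (1) is violated (D=F) — contradiction.
Both cases fail — unsatisfiable.

Unsatisfiable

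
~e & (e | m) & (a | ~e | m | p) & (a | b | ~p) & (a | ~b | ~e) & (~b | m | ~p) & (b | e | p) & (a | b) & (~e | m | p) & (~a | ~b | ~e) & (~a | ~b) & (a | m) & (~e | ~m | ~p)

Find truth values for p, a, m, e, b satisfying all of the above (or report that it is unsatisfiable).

p = True, a = True, m = True, e = False, b = False

Unit clause (~e) forces e = False.
In (e | m) only m is left, so m = True.
Set p = True.
Set a = True.
  then (~a | ~b) forces b = False.
All clauses satisfied.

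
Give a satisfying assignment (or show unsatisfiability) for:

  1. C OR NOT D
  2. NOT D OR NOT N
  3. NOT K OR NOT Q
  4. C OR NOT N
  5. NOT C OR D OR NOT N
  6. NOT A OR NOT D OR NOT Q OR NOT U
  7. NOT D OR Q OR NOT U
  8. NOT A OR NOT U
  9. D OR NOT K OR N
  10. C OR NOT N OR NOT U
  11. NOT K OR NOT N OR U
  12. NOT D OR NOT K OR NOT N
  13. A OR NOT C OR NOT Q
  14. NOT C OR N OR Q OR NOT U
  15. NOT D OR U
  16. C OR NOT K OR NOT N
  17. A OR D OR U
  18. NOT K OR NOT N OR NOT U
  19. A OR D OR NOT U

A = True; U = False; C = False; D = False; N = False; K = False; Q = True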